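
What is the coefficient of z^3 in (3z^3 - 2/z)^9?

145152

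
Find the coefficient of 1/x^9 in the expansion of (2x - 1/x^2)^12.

-25344

General term: C(12,j)·(2x)^j·(-1/x^2)^(12-j), with x-exponent 1j − 2(12−j) = 3j − 24.
Set 3j − 24 = -9: j = 5.
C(12,5) = 792; 2^5 = 32; (-1)^7 = -1.
Coefficient = 792 · 32 · (-1) = -25344.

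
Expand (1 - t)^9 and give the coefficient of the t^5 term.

-126

The general term is C(9,j)·(1)^j·(-t)^(9-j); the t^5 term has j = 4.
C(9,4) = 126.
Coefficient = C(9,4) · (-1)^5 = 126 · (-1) = -126.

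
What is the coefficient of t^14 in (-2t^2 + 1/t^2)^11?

-28160

General term: C(11,j)·(-2t^2)^j·(1/t^2)^(11-j), with t-exponent 2j − 2(11−j) = 4j − 22.
Set 4j − 22 = 14: j = 9.
C(11,9) = 55; (-2)^9 = -512; 1^2 = 1.
Coefficient = 55 · (-512) · 1 = -28160.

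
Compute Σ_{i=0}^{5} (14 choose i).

1 + 14 + 91 + 364 + 1001 + 2002 = 3473.

3473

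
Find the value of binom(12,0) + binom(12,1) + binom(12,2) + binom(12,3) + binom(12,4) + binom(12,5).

1586

1 + 12 + 66 + 220 + 495 + 792 = 1586.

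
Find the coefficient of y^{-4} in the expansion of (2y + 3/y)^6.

General term: C(6,j)·(2y)^j·(3/y)^(6-j), with y-exponent 1j − 1(6−j) = 2j − 6.
Set 2j − 6 = -4: j = 1.
C(6,1) = 6; 2^1 = 2; 3^5 = 243.
Coefficient = 6 · 2 · 243 = 2916.

2916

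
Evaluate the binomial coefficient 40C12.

5586853480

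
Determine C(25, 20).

53130

C(25,20) = C(25,5) by symmetry.
C(25,5) = (25·24·23·22·21) / 5! = 6375600 / 120 = 53130.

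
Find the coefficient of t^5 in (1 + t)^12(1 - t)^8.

Coefficient of t^5 = Σ_{j} C(12,j)·1^j·C(8,5-j)·(-1)^(5-j) for j from 0 to 5.
= (-56) + 840 + (-3696) + 6160 + (-3960) + 792 = 80.

80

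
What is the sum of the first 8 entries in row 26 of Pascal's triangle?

1 + 26 + 325 + 2600 + 14950 + 65780 + 230230 + 657800 = 971712.

971712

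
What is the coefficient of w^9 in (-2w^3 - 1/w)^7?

-560

General term: C(7,j)·(-2w^3)^j·(-1/w)^(7-j), with w-exponent 3j − 1(7−j) = 4j − 7.
Set 4j − 7 = 9: j = 4.
C(7,4) = 35; (-2)^4 = 16; (-1)^3 = -1.
Coefficient = 35 · 16 · (-1) = -560.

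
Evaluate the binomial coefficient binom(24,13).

C(24,13) = C(24,11) by symmetry.
C(24,11) = (24·23·22·21·20·19·18·17·16·15·14) / 11! = 99638080819200 / 39916800 = 2496144.

2496144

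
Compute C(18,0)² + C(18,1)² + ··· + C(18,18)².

9075135300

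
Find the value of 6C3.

C(6,3) = (6·5·4) / 3! = 120 / 6 = 20.

20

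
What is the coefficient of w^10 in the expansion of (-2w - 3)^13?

The general term is C(13,j)·(-2w)^j·(-3)^(13-j); the w^10 term has j = 10.
C(13,10) = 286.
Coefficient = C(13,10) · (-2)^10 · (-3)^3 = 286 · 1024 · (-27) = -7907328.

-7907328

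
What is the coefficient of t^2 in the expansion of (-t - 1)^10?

The general term is C(10,j)·(-t)^j·(-1)^(10-j); the t^2 term has j = 2.
C(10,2) = 45.
Coefficient = C(10,2) = 45.

45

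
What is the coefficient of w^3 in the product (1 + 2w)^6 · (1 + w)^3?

377

Coefficient of w^3 = Σ_{j} C(6,j)·2^j·C(3,3-j)·1^(3-j) for j from 0 to 3.
= 1 + 36 + 180 + 160 = 377.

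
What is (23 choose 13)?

1144066

C(23,13) = C(23,10) by symmetry.
C(23,10) = (23·22·21·20·19·18·17·16·15·14) / 10! = 4151586700800 / 3628800 = 1144066.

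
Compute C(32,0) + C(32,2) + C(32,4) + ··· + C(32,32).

2147483648

Half of (1+1)^32 + (1−1)^32 gives the even-index sum: 2^31 = 2147483648.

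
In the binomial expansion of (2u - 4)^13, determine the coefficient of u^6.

The general term is C(13,j)·(2u)^j·(-4)^(13-j); the u^6 term has j = 6.
C(13,6) = 1716.
Coefficient = C(13,6) · 2^6 · (-4)^7 = 1716 · 64 · (-16384) = -1799356416.

-1799356416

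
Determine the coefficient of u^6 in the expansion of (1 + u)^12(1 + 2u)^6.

93536

Coefficient of u^6 = Σ_{j} C(12,j)·1^j·C(6,6-j)·2^(6-j) for j from 0 to 6.
= 64 + 2304 + 15840 + 35200 + 29700 + 9504 + 924 = 93536.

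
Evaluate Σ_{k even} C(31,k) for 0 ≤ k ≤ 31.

Half of (1+1)^31 + (1−1)^31 gives the even-index sum: 2^30 = 1073741824.

1073741824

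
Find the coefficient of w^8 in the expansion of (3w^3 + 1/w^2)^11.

336798

General term: C(11,j)·(3w^3)^j·(1/w^2)^(11-j), with w-exponent 3j − 2(11−j) = 5j − 22.
Set 5j − 22 = 8: j = 6.
C(11,6) = 462; 3^6 = 729; 1^5 = 1.
Coefficient = 462 · 729 · 1 = 336798.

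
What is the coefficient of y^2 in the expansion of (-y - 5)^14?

The general term is C(14,j)·(-y)^j·(-5)^(14-j); the y^2 term has j = 2.
C(14,2) = 91.
Coefficient = C(14,2) · (-5)^12 = 91 · 244140625 = 22216796875.

22216796875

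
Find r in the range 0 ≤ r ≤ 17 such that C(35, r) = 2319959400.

14

C(35,r) increases on 0 ≤ r ≤ 17. C(35,13) = 1476337800 and C(35,14) = 2319959400, so r = 14.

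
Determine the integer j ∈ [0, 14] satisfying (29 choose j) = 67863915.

13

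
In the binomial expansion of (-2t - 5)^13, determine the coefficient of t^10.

-36608000

The general term is C(13,j)·(-2t)^j·(-5)^(13-j); the t^10 term has j = 10.
C(13,10) = 286.
Coefficient = C(13,10) · (-2)^10 · (-5)^3 = 286 · 1024 · (-125) = -36608000.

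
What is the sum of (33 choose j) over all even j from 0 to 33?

4294967296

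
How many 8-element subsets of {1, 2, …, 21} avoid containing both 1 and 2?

All 8-subsets: C(21,8) = 203490. Those containing both fixed elements: C(19,6) = 27132.
203490 − 27132 = 176358.

176358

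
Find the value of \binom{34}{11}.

286097760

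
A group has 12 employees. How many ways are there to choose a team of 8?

This is C(12,8) = 495.

495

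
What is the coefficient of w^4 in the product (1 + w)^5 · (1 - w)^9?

-19

Coefficient of w^4 = Σ_{j} C(5,j)·1^j·C(9,4-j)·(-1)^(4-j) for j from 0 to 4.
= 126 + (-420) + 360 + (-90) + 5 = -19.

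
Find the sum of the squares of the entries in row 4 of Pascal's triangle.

70

By Vandermonde's identity, Σ C(4,r)² = C(8,4) = 70.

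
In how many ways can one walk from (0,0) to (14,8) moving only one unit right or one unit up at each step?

Each path is a sequence of 22 steps with 14 rights: C(22,14) = 319770.

319770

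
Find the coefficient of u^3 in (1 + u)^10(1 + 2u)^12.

5600

Coefficient of u^3 = Σ_{j} C(10,j)·1^j·C(12,3-j)·2^(3-j) for j from 0 to 3.
= 1760 + 2640 + 1080 + 120 = 5600.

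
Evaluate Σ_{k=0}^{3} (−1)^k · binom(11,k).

-120

The partial alternating sum Σ_{k=0}^{3} (−1)^k C(11,k) = (−1)^3 C(10,3) = -120.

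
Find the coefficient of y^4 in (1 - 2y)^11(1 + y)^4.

Coefficient of y^4 = Σ_{j} C(11,j)·(-2)^j·C(4,4-j)·1^(4-j) for j from 0 to 4.
= 1 + (-88) + 1320 + (-5280) + 5280 = 1233.

1233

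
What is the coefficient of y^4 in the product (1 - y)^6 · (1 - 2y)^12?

22935

Coefficient of y^4 = Σ_{j} C(6,j)·(-1)^j·C(12,4-j)·(-2)^(4-j) for j from 0 to 4.
= 7920 + 10560 + 3960 + 480 + 15 = 22935.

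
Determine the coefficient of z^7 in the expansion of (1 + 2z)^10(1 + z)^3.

83232

Coefficient of z^7 = Σ_{j} C(10,j)·2^j·C(3,7-j)·1^(7-j) for j from 4 to 7.
= 3360 + 24192 + 40320 + 15360 = 83232.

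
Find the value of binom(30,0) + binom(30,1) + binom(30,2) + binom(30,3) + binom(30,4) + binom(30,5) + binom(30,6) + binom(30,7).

1 + 30 + 435 + 4060 + 27405 + 142506 + 593775 + 2035800 = 2804012.

2804012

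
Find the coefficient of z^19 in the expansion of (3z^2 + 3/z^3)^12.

General term: C(12,j)·(3z^2)^j·(3/z^3)^(12-j), with z-exponent 2j − 3(12−j) = 5j − 36.
Set 5j − 36 = 19: j = 11.
C(12,11) = 12; 3^11 = 177147; 3^1 = 3.
Coefficient = 12 · 177147 · 3 = 6377292.

6377292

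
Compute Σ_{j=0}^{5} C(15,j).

1 + 15 + 105 + 455 + 1365 + 3003 = 4944.

4944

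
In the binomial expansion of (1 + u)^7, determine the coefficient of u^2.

The general term is C(7,j)·(1)^j·(u)^(7-j); the u^2 term has j = 5.
C(7,5) = 21.
Coefficient = C(7,5) = 21.

21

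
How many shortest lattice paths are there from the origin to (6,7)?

1716

Each path is a sequence of 13 steps with 6 rights: C(13,6) = 1716.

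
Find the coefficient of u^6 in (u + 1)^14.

The general term is C(14,j)·(u)^j·(1)^(14-j); the u^6 term has j = 6.
C(14,6) = 3003.
Coefficient = C(14,6) = 3003.

3003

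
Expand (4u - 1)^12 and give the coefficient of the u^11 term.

The general term is C(12,j)·(4u)^j·(-1)^(12-j); the u^11 term has j = 11.
C(12,11) = 12.
Coefficient = C(12,11) · 4^11 · (-1)^1 = 12 · 4194304 · (-1) = -50331648.

-50331648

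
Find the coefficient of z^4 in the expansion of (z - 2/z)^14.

General term: C(14,j)·(z)^j·(-2/z)^(14-j), with z-exponent 1j − 1(14−j) = 2j − 14.
Set 2j − 14 = 4: j = 9.
C(14,9) = 2002; 1^9 = 1; (-2)^5 = -32.
Coefficient = 2002 · 1 · (-32) = -64064.

-64064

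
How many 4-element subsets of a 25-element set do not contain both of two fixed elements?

12397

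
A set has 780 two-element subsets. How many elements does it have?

40

n(n−1)/2 = 780 ⇒ n(n−1) = 1560. Since 40·39 = 1560, n = 40.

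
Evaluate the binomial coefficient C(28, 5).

98280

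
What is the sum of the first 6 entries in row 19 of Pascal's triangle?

16664

1 + 19 + 171 + 969 + 3876 + 11628 = 16664.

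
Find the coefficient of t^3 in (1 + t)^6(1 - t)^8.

12

Coefficient of t^3 = Σ_{j} C(6,j)·1^j·C(8,3-j)·(-1)^(3-j) for j from 0 to 3.
= (-56) + 168 + (-120) + 20 = 12.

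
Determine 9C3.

84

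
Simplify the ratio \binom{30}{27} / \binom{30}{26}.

C(n,k+1)/C(n,k) = (n−k)/(k+1) = (30−26)/(26+1) = 4/27.

4/27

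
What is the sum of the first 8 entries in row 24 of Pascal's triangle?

536155

1 + 24 + 276 + 2024 + 10626 + 42504 + 134596 + 346104 = 536155.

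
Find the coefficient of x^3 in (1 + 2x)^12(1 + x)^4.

2964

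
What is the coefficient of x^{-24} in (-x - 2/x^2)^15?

-860160

General term: C(15,j)·(-x)^j·(-2/x^2)^(15-j), with x-exponent 1j − 2(15−j) = 3j − 30.
Set 3j − 30 = -24: j = 2.
C(15,2) = 105; (-1)^2 = 1; (-2)^13 = -8192.
Coefficient = 105 · 1 · (-8192) = -860160.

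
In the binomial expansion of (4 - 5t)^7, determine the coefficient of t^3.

-1120000

The general term is C(7,j)·(4)^j·(-5t)^(7-j); the t^3 term has j = 4.
C(7,4) = 35.
Coefficient = C(7,4) · 4^4 · (-5)^3 = 35 · 256 · (-125) = -1120000.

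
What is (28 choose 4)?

20475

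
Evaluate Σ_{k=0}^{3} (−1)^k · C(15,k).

-364

The partial alternating sum Σ_{k=0}^{3} (−1)^k C(15,k) = (−1)^3 C(14,3) = -364.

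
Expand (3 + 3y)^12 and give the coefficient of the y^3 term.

The general term is C(12,j)·(3)^j·(3y)^(12-j); the y^3 term has j = 9.
C(12,9) = 220.
Coefficient = C(12,9) · 3^9 · 3^3 = 220 · 19683 · 27 = 116917020.

116917020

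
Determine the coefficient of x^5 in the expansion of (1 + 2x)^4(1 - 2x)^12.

Coefficient of x^5 = Σ_{j} C(4,j)·2^j·C(12,5-j)·(-2)^(5-j) for j from 0 to 4.
= (-25344) + 63360 + (-42240) + 8448 + (-384) = 3840.

3840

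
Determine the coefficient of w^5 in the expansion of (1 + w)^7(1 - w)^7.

0

Coefficient of w^5 = Σ_{j} C(7,j)·1^j·C(7,5-j)·(-1)^(5-j) for j from 0 to 5.
= (-21) + 245 + (-735) + 735 + (-245) + 21 = 0.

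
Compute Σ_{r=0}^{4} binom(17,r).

1 + 17 + 136 + 680 + 2380 = 3214.

3214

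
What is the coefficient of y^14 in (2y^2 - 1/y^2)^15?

2795520

General term: C(15,j)·(2y^2)^j·(-1/y^2)^(15-j), with y-exponent 2j − 2(15−j) = 4j − 30.
Set 4j − 30 = 14: j = 11.
C(15,11) = 1365; 2^11 = 2048; (-1)^4 = 1.
Coefficient = 1365 · 2048 · 1 = 2795520.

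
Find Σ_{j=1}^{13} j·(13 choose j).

53248

Differentiating (1+x)^13 and setting x=1: Σ j·C(13,j) = 13·2^12 = 53248.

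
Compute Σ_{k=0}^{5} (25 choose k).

68406

1 + 25 + 300 + 2300 + 12650 + 53130 = 68406.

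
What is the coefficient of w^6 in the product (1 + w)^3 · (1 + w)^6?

Coefficient of w^6 = Σ_{j} C(3,j)·C(6,6-j) for j from 0 to 3.
= 1 + 18 + 45 + 20 = 84.

84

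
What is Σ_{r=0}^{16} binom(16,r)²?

601080390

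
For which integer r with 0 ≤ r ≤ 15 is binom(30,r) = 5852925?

C(30,r) increases on 0 ≤ r ≤ 15. C(30,7) = 2035800 and C(30,8) = 5852925, so r = 8.

8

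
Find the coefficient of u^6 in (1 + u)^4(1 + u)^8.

(1 + u)^4(1 + u)^8 = (1 + u)^12, so the coefficient of u^6 is C(12,6)·1^6 = 924·1 = 924.

924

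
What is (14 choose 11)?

364

C(14,11) = C(14,3) by symmetry.
C(14,3) = (14·13·12) / 3! = 2184 / 6 = 364.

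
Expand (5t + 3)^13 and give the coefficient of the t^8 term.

The general term is C(13,j)·(5t)^j·(3)^(13-j); the t^8 term has j = 8.
C(13,8) = 1287.
Coefficient = C(13,8) · 5^8 · 3^5 = 1287 · 390625 · 243 = 122164453125.

122164453125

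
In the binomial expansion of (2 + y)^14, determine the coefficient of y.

The general term is C(14,j)·(2)^j·(y)^(14-j); the y^1 term has j = 13.
C(14,13) = 14.
Coefficient = C(14,13) · 2^13 = 14 · 8192 = 114688.

114688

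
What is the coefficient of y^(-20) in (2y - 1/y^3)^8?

General term: C(8,j)·(2y)^j·(-1/y^3)^(8-j), with y-exponent 1j − 3(8−j) = 4j − 24.
Set 4j − 24 = -20: j = 1.
C(8,1) = 8; 2^1 = 2; (-1)^7 = -1.
Coefficient = 8 · 2 · (-1) = -16.

-16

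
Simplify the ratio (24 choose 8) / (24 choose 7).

17/8

C(n,k+1)/C(n,k) = (n−k)/(k+1) = (24−7)/(7+1) = 17/8.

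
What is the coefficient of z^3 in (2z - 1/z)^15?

2562560

General term: C(15,j)·(2z)^j·(-1/z)^(15-j), with z-exponent 1j − 1(15−j) = 2j − 15.
Set 2j − 15 = 3: j = 9.
C(15,9) = 5005; 2^9 = 512; (-1)^6 = 1.
Coefficient = 5005 · 512 · 1 = 2562560.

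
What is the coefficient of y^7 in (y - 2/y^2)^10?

-20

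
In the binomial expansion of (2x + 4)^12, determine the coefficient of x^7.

The general term is C(12,j)·(2x)^j·(4)^(12-j); the x^7 term has j = 7.
C(12,7) = 792.
Coefficient = C(12,7) · 2^7 · 4^5 = 792 · 128 · 1024 = 103809024.

103809024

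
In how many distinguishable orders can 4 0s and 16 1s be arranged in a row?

Choose positions for the 0s: C(20,4) = 4845.

4845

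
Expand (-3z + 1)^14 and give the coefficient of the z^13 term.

The general term is C(14,j)·(-3z)^j·(1)^(14-j); the z^13 term has j = 13.
C(14,13) = 14.
Coefficient = C(14,13) · (-3)^13 = 14 · (-1594323) = -22320522.

-22320522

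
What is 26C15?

7726160

C(26,15) = C(26,11) by symmetry.
C(26,11) = (26·25·24·23·22·21·20·19·18·17·16) / 11! = 308403583488000 / 39916800 = 7726160.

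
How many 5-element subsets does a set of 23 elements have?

33649

C(23,5) = (23·22·21·20·19) / 5! = 4037880 / 120 = 33649.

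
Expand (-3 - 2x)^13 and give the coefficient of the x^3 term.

The general term is C(13,j)·(-3)^j·(-2x)^(13-j); the x^3 term has j = 10.
C(13,10) = 286.
Coefficient = C(13,10) · (-3)^10 · (-2)^3 = 286 · 59049 · (-8) = -135104112.

-135104112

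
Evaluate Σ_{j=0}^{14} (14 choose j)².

Σ C(14,j)² is the coefficient of x^14 in (1+x)^14(1+x)^14 = (1+x)^28, i.e. C(28,14) = 40116600.

40116600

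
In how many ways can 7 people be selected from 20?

77520

This is C(20,7) = 77520.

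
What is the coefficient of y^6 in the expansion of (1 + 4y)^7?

The general term is C(7,j)·(1)^j·(4y)^(7-j); the y^6 term has j = 1.
C(7,1) = 7.
Coefficient = C(7,1) · 4^6 = 7 · 4096 = 28672.

28672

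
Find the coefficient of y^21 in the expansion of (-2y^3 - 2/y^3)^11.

-112640

General term: C(11,j)·(-2y^3)^j·(-2/y^3)^(11-j), with y-exponent 3j − 3(11−j) = 6j − 33.
Set 6j − 33 = 21: j = 9.
C(11,9) = 55; (-2)^9 = -512; (-2)^2 = 4.
Coefficient = 55 · (-512) · 4 = -112640.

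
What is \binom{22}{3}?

C(22,3) = (22·21·20) / 3! = 9240 / 6 = 1540.

1540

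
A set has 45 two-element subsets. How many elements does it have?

10

n(n−1)/2 = 45 ⇒ n(n−1) = 90. Since 10·9 = 90, n = 10.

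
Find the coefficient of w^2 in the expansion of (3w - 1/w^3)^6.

General term: C(6,j)·(3w)^j·(-1/w^3)^(6-j), with w-exponent 1j − 3(6−j) = 4j − 18.
Set 4j − 18 = 2: j = 5.
C(6,5) = 6; 3^5 = 243; (-1)^1 = -1.
Coefficient = 6 · 243 · (-1) = -1458.

-1458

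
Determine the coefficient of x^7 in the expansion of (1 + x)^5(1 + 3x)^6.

33210

Coefficient of x^7 = Σ_{j} C(5,j)·1^j·C(6,7-j)·3^(7-j) for j from 1 to 5.
= 3645 + 14580 + 12150 + 2700 + 135 = 33210.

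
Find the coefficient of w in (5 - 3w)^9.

The general term is C(9,j)·(5)^j·(-3w)^(9-j); the w^1 term has j = 8.
C(9,8) = 9.
Coefficient = C(9,8) · 5^8 · (-3)^1 = 9 · 390625 · (-3) = -10546875.

-10546875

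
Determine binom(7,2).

21

C(7,2) = (7·6) / 2! = 42 / 2 = 21.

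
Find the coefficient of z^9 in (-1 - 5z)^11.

-107421875

The general term is C(11,j)·(-1)^j·(-5z)^(11-j); the z^9 term has j = 2.
C(11,2) = 55.
Coefficient = C(11,2) · (-5)^9 = 55 · (-1953125) = -107421875.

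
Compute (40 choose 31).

C(40,31) = C(40,9) by symmetry.
C(40,9) = (40·39·38·37·36·35·34·33·32) / 9! = 99225500774400 / 362880 = 273438880.

273438880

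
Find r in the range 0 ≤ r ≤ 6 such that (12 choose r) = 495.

C(12,r) increases on 0 ≤ r ≤ 6. C(12,3) = 220 and C(12,4) = 495, so r = 4.

4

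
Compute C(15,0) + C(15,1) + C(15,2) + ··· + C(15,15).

32768

Setting x = 1 in (1+x)^15 gives Σ C(15,j) = 2^15 = 32768.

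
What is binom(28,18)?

13123110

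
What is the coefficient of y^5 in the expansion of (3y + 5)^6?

7290

The general term is C(6,j)·(3y)^j·(5)^(6-j); the y^5 term has j = 5.
C(6,5) = 6.
Coefficient = C(6,5) · 3^5 · 5^1 = 6 · 243 · 5 = 7290.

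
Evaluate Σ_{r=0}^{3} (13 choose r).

378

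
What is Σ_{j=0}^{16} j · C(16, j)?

Since j·C(16,j) = 16·C(15,j−1), the sum is 16·2^15 = 16·32768 = 524288.

524288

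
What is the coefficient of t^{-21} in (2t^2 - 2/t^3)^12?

-901120

General term: C(12,j)·(2t^2)^j·(-2/t^3)^(12-j), with t-exponent 2j − 3(12−j) = 5j − 36.
Set 5j − 36 = -21: j = 3.
C(12,3) = 220; 2^3 = 8; (-2)^9 = -512.
Coefficient = 220 · 8 · (-512) = -901120.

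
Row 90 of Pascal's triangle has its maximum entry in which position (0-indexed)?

45

C(90,m) is maximized at m = 90/2 = 45.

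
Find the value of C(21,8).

C(21,8) = (21·20·19·18·17·16·15·14) / 8! = 8204716800 / 40320 = 203490.

203490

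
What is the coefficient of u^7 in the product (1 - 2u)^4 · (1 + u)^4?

32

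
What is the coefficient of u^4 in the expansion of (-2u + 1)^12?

7920

The general term is C(12,j)·(-2u)^j·(1)^(12-j); the u^4 term has j = 4.
C(12,4) = 495.
Coefficient = C(12,4) · (-2)^4 = 495 · 16 = 7920.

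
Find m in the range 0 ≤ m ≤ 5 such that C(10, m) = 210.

4

C(10,m) increases on 0 ≤ m ≤ 5. C(10,3) = 120 and C(10,4) = 210, so m = 4.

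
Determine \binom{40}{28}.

5586853480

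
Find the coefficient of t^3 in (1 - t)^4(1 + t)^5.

-4

Coefficient of t^3 = Σ_{j} C(4,j)·(-1)^j·C(5,3-j)·1^(3-j) for j from 0 to 3.
= 10 + (-40) + 30 + (-4) = -4.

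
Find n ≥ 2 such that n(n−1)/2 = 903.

43

n(n−1)/2 = 903 ⇒ n(n−1) = 1806. Since 43·42 = 1806, n = 43.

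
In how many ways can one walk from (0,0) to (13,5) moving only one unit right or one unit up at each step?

8568

Each path is a sequence of 18 steps with 13 rights: C(18,13) = 8568.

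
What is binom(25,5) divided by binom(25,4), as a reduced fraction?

21/5

C(n,k+1)/C(n,k) = (n−k)/(k+1) = (25−4)/(4+1) = 21/5.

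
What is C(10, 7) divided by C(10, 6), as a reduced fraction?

4/7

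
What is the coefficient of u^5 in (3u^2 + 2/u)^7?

General term: C(7,j)·(3u^2)^j·(2/u)^(7-j), with u-exponent 2j − 1(7−j) = 3j − 7.
Set 3j − 7 = 5: j = 4.
C(7,4) = 35; 3^4 = 81; 2^3 = 8.
Coefficient = 35 · 81 · 8 = 22680.

22680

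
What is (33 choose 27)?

C(33,27) = C(33,6) by symmetry.
C(33,6) = (33·32·31·30·29·28) / 6! = 797448960 / 720 = 1107568.

1107568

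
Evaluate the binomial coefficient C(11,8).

165

C(11,8) = C(11,3) by symmetry.
C(11,3) = (11·10·9) / 3! = 990 / 6 = 165.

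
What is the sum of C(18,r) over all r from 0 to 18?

262144

The entries of row 18 sum to 2^18 = 262144.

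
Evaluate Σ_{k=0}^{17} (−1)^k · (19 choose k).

The partial alternating sum Σ_{k=0}^{17} (−1)^k C(19,k) = (−1)^17 C(18,17) = -18.

-18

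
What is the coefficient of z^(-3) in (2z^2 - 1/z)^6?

General term: C(6,j)·(2z^2)^j·(-1/z)^(6-j), with z-exponent 2j − 1(6−j) = 3j − 6.
Set 3j − 6 = -3: j = 1.
C(6,1) = 6; 2^1 = 2; (-1)^5 = -1.
Coefficient = 6 · 2 · (-1) = -12.

-12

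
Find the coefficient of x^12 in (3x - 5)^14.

1209028275

The general term is C(14,j)·(3x)^j·(-5)^(14-j); the x^12 term has j = 12.
C(14,12) = 91.
Coefficient = C(14,12) · 3^12 · (-5)^2 = 91 · 531441 · 25 = 1209028275.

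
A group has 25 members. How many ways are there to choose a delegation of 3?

This is C(25,3) = 2300.

2300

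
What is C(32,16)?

601080390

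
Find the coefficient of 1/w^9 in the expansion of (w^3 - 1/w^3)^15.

-5005

General term: C(15,j)·(w^3)^j·(-1/w^3)^(15-j), with w-exponent 3j − 3(15−j) = 6j − 45.
Set 6j − 45 = -9: j = 6.
C(15,6) = 5005; 1^6 = 1; (-1)^9 = -1.
Coefficient = 5005 · 1 · (-1) = -5005.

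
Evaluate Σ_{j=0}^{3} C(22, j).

1794

1 + 22 + 231 + 1540 = 1794.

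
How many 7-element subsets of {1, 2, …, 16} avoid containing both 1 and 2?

All 7-subsets: C(16,7) = 11440. Those containing both fixed elements: C(14,5) = 2002.
11440 − 2002 = 9438.

9438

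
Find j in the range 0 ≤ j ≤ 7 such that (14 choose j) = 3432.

7

C(14,j) increases on 0 ≤ j ≤ 7. C(14,6) = 3003 and C(14,7) = 3432, so j = 7.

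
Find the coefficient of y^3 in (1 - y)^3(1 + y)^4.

Coefficient of y^3 = Σ_{j} C(3,j)·(-1)^j·C(4,3-j)·1^(3-j) for j from 0 to 3.
= 4 + (-18) + 12 + (-1) = -3.

-3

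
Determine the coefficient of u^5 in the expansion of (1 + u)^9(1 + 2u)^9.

60858

Coefficient of u^5 = Σ_{j} C(9,j)·1^j·C(9,5-j)·2^(5-j) for j from 0 to 5.
= 4032 + 18144 + 24192 + 12096 + 2268 + 126 = 60858.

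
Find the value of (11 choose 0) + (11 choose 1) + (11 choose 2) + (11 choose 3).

232

1 + 11 + 55 + 165 = 232.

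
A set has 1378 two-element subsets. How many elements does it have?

53

n(n−1)/2 = 1378 ⇒ n(n−1) = 2756. Since 53·52 = 2756, n = 53.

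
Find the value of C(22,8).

319770

C(22,8) = (22·21·20·19·18·17·16·15) / 8! = 12893126400 / 40320 = 319770.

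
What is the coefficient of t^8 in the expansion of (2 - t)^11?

The general term is C(11,j)·(2)^j·(-t)^(11-j); the t^8 term has j = 3.
C(11,3) = 165.
Coefficient = C(11,3) · 2^3 = 165 · 8 = 1320.

1320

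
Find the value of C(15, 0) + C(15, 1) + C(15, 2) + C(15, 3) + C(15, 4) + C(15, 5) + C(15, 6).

9949

1 + 15 + 105 + 455 + 1365 + 3003 + 5005 = 9949.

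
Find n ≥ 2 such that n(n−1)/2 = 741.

n(n−1)/2 = 741 ⇒ n(n−1) = 1482. Since 39·38 = 1482, n = 39.

39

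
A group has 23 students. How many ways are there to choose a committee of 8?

This is C(23,8) = 490314.

490314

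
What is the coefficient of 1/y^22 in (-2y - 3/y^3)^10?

General term: C(10,j)·(-2y)^j·(-3/y^3)^(10-j), with y-exponent 1j − 3(10−j) = 4j − 30.
Set 4j − 30 = -22: j = 2.
C(10,2) = 45; (-2)^2 = 4; (-3)^8 = 6561.
Coefficient = 45 · 4 · 6561 = 1180980.

1180980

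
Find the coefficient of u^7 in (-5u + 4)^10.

The general term is C(10,j)·(-5u)^j·(4)^(10-j); the u^7 term has j = 7.
C(10,7) = 120.
Coefficient = C(10,7) · (-5)^7 · 4^3 = 120 · (-78125) · 64 = -600000000.

-600000000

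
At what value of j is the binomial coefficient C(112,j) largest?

C(112,j) is maximized at j = 112/2 = 56.

56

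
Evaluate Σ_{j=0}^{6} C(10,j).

848

1 + 10 + 45 + 120 + 210 + 252 + 210 = 848.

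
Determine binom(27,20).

C(27,20) = C(27,7) by symmetry.
C(27,7) = (27·26·25·24·23·22·21) / 7! = 4475671200 / 5040 = 888030.

888030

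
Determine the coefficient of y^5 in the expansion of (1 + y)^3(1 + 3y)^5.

2358

Coefficient of y^5 = Σ_{j} C(3,j)·1^j·C(5,5-j)·3^(5-j) for j from 0 to 3.
= 243 + 1215 + 810 + 90 = 2358.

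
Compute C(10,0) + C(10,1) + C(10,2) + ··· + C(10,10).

Setting x = 1 in (1+x)^10 gives Σ C(10,r) = 2^10 = 1024.

1024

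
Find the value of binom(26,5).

65780

C(26,5) = (26·25·24·23·22) / 5! = 7893600 / 120 = 65780.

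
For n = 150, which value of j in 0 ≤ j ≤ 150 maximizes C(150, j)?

C(150,j) is maximized at j = 150/2 = 75.

75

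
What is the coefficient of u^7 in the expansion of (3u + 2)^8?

The general term is C(8,j)·(3u)^j·(2)^(8-j); the u^7 term has j = 7.
C(8,7) = 8.
Coefficient = C(8,7) · 3^7 · 2^1 = 8 · 2187 · 2 = 34992.

34992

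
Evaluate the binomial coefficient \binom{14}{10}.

1001

C(14,10) = C(14,4) by symmetry.
C(14,4) = (14·13·12·11) / 4! = 24024 / 24 = 1001.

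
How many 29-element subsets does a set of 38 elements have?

163011640

C(38,29) = C(38,9) by symmetry.
C(38,9) = (38·37·36·35·34·33·32·31·30) / 9! = 59153663923200 / 362880 = 163011640.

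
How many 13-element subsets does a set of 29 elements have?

67863915

C(29,13) = (29·28·27·26·25·24·23·22·21·20·19·18·17) / 13! = 422590010274432000 / 6227020800 = 67863915.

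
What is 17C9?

24310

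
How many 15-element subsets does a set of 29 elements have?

C(29,15) = C(29,14) by symmetry.
C(29,14) = (29·28·27·26·25·24·23·22·21·20·19·18·17·16) / 14! = 6761440164390912000 / 87178291200 = 77558760.

77558760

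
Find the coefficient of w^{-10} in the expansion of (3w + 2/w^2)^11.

3421440

General term: C(11,j)·(3w)^j·(2/w^2)^(11-j), with w-exponent 1j − 2(11−j) = 3j − 22.
Set 3j − 22 = -10: j = 4.
C(11,4) = 330; 3^4 = 81; 2^7 = 128.
Coefficient = 330 · 81 · 128 = 3421440.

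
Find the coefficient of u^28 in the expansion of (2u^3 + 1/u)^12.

67584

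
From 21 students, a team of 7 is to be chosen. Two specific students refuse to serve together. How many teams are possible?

104652

All 7-subsets: C(21,7) = 116280. Those containing both fixed elements: C(19,5) = 11628.
116280 − 11628 = 104652.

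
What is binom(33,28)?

C(33,28) = C(33,5) by symmetry.
C(33,5) = (33·32·31·30·29) / 5! = 28480320 / 120 = 237336.

237336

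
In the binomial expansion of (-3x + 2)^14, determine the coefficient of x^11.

-515852064

The general term is C(14,j)·(-3x)^j·(2)^(14-j); the x^11 term has j = 11.
C(14,11) = 364.
Coefficient = C(14,11) · (-3)^11 · 2^3 = 364 · (-177147) · 8 = -515852064.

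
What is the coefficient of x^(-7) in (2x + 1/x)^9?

General term: C(9,j)·(2x)^j·(1/x)^(9-j), with x-exponent 1j − 1(9−j) = 2j − 9.
Set 2j − 9 = -7: j = 1.
C(9,1) = 9; 2^1 = 2; 1^8 = 1.
Coefficient = 9 · 2 · 1 = 18.

18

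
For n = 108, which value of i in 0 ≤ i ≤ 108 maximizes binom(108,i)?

54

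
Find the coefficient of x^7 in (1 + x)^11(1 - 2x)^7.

510

Coefficient of x^7 = Σ_{j} C(11,j)·1^j·C(7,7-j)·(-2)^(7-j) for j from 0 to 7.
= (-128) + 4928 + (-36960) + 92400 + (-92400) + 38808 + (-6468) + 330 = 510.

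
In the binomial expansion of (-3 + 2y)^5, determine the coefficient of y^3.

The general term is C(5,j)·(-3)^j·(2y)^(5-j); the y^3 term has j = 2.
C(5,2) = 10.
Coefficient = C(5,2) · (-3)^2 · 2^3 = 10 · 9 · 8 = 720.

720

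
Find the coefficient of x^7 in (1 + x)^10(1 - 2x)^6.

Coefficient of x^7 = Σ_{j} C(10,j)·1^j·C(6,7-j)·(-2)^(7-j) for j from 1 to 7.
= 640 + (-8640) + 28800 + (-33600) + 15120 + (-2520) + 120 = -80.

-80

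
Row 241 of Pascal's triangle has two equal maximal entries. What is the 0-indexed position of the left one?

For odd n = 241, C(241,i) peaks at i = (n−1)/2 and (n+1)/2; the lower is 120.

120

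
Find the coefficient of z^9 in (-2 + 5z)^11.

429687500

The general term is C(11,j)·(-2)^j·(5z)^(11-j); the z^9 term has j = 2.
C(11,2) = 55.
Coefficient = C(11,2) · (-2)^2 · 5^9 = 55 · 4 · 1953125 = 429687500.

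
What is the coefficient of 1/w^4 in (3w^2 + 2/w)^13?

General term: C(13,j)·(3w^2)^j·(2/w)^(13-j), with w-exponent 2j − 1(13−j) = 3j − 13.
Set 3j − 13 = -4: j = 3.
C(13,3) = 286; 3^3 = 27; 2^10 = 1024.
Coefficient = 286 · 27 · 1024 = 7907328.

7907328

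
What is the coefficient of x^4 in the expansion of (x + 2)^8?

The general term is C(8,j)·(x)^j·(2)^(8-j); the x^4 term has j = 4.
C(8,4) = 70.
Coefficient = C(8,4) · 2^4 = 70 · 16 = 1120.

1120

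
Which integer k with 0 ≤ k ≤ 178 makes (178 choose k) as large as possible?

89

C(178,k) is maximized at k = 178/2 = 89.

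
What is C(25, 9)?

C(25,9) = (25·24·23·22·21·20·19·18·17) / 9! = 741354768000 / 362880 = 2042975.

2042975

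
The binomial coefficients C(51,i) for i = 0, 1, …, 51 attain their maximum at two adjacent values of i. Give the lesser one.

25

For odd n = 51, C(51,i) peaks at i = (n−1)/2 and (n+1)/2; the lesser is 25.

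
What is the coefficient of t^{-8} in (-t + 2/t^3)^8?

General term: C(8,j)·(-t)^j·(2/t^3)^(8-j), with t-exponent 1j − 3(8−j) = 4j − 24.
Set 4j − 24 = -8: j = 4.
C(8,4) = 70; (-1)^4 = 1; 2^4 = 16.
Coefficient = 70 · 1 · 16 = 1120.

1120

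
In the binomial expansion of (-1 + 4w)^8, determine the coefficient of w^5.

-57344

The general term is C(8,j)·(-1)^j·(4w)^(8-j); the w^5 term has j = 3.
C(8,3) = 56.
Coefficient = C(8,3) · (-1)^3 · 4^5 = 56 · (-1) · 1024 = -57344.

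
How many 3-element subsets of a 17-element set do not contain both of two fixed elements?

All 3-subsets: C(17,3) = 680. Those containing both fixed elements: C(15,1) = 15.
680 − 15 = 665.

665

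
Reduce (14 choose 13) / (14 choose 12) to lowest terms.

2/13

C(n,k+1)/C(n,k) = (n−k)/(k+1) = (14−12)/(12+1) = 2/13.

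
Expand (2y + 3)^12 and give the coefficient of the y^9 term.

The general term is C(12,j)·(2y)^j·(3)^(12-j); the y^9 term has j = 9.
C(12,9) = 220.
Coefficient = C(12,9) · 2^9 · 3^3 = 220 · 512 · 27 = 3041280.

3041280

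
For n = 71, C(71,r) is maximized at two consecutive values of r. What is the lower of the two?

For odd n = 71, C(71,r) peaks at r = (n−1)/2 and (n+1)/2; the lower is 35.

35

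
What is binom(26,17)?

3124550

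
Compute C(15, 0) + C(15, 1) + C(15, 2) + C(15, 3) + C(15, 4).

1 + 15 + 105 + 455 + 1365 = 1941.

1941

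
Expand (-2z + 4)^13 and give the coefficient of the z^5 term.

-2699034624

The general term is C(13,j)·(-2z)^j·(4)^(13-j); the z^5 term has j = 5.
C(13,5) = 1287.
Coefficient = C(13,5) · (-2)^5 · 4^8 = 1287 · (-32) · 65536 = -2699034624.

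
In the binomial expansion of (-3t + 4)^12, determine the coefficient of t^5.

The general term is C(12,j)·(-3t)^j·(4)^(12-j); the t^5 term has j = 5.
C(12,5) = 792.
Coefficient = C(12,5) · (-3)^5 · 4^7 = 792 · (-243) · 16384 = -3153199104.

-3153199104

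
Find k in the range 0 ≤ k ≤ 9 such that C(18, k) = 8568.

5

C(18,k) increases on 0 ≤ k ≤ 9. C(18,4) = 3060 and C(18,5) = 8568, so k = 5.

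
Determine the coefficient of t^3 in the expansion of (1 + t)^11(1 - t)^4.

Coefficient of t^3 = Σ_{j} C(11,j)·1^j·C(4,3-j)·(-1)^(3-j) for j from 0 to 3.
= (-4) + 66 + (-220) + 165 = 7.

7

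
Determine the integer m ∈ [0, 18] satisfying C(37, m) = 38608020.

C(37,m) increases on 0 ≤ m ≤ 18. C(37,7) = 10295472 and C(37,8) = 38608020, so m = 8.

8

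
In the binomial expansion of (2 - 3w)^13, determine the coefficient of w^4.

The general term is C(13,j)·(2)^j·(-3w)^(13-j); the w^4 term has j = 9.
C(13,9) = 715.
Coefficient = C(13,9) · 2^9 · (-3)^4 = 715 · 512 · 81 = 29652480.

29652480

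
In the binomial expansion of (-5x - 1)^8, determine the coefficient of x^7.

625000

The general term is C(8,j)·(-5x)^j·(-1)^(8-j); the x^7 term has j = 7.
C(8,7) = 8.
Coefficient = C(8,7) · (-5)^7 · (-1)^1 = 8 · (-78125) · (-1) = 625000.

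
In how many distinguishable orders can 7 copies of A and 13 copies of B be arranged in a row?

77520

Choose positions for the A's: C(20,7) = 77520.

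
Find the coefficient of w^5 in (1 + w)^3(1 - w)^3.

0

Coefficient of w^5 = Σ_{j} C(3,j)·1^j·C(3,5-j)·(-1)^(5-j) for j from 2 to 3.
= (-3) + 3 = 0.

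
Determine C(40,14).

23206929840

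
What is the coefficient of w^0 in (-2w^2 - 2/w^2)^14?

General term: C(14,j)·(-2w^2)^j·(-2/w^2)^(14-j), with w-exponent 2j − 2(14−j) = 4j − 28.
Set 4j − 28 = 0: j = 7.
C(14,7) = 3432; (-2)^7 = -128; (-2)^7 = -128.
Coefficient = 3432 · (-128) · (-128) = 56229888.

56229888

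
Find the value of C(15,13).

105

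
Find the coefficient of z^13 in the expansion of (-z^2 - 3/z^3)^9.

General term: C(9,j)·(-z^2)^j·(-3/z^3)^(9-j), with z-exponent 2j − 3(9−j) = 5j − 27.
Set 5j − 27 = 13: j = 8.
C(9,8) = 9; (-1)^8 = 1; (-3)^1 = -3.
Coefficient = 9 · 1 · (-3) = -27.

-27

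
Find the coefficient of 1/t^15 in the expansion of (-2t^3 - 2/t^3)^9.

General term: C(9,j)·(-2t^3)^j·(-2/t^3)^(9-j), with t-exponent 3j − 3(9−j) = 6j − 27.
Set 6j − 27 = -15: j = 2.
C(9,2) = 36; (-2)^2 = 4; (-2)^7 = -128.
Coefficient = 36 · 4 · (-128) = -18432.

-18432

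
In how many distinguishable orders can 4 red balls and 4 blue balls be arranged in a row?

70

Choose positions for the red balls: C(8,4) = 70.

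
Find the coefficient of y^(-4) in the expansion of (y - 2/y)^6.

-192

General term: C(6,j)·(y)^j·(-2/y)^(6-j), with y-exponent 1j − 1(6−j) = 2j − 6.
Set 2j − 6 = -4: j = 1.
C(6,1) = 6; 1^1 = 1; (-2)^5 = -32.
Coefficient = 6 · 1 · (-32) = -192.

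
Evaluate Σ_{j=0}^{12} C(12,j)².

2704156

Σ C(12,j)² is the coefficient of x^12 in (1+x)^12(1+x)^12 = (1+x)^24, i.e. C(24,12) = 2704156.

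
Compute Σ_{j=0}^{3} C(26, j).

2952

1 + 26 + 325 + 2600 = 2952.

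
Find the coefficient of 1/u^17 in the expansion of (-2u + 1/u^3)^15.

General term: C(15,j)·(-2u)^j·(1/u^3)^(15-j), with u-exponent 1j − 3(15−j) = 4j − 45.
Set 4j − 45 = -17: j = 7.
C(15,7) = 6435; (-2)^7 = -128; 1^8 = 1.
Coefficient = 6435 · (-128) · 1 = -823680.

-823680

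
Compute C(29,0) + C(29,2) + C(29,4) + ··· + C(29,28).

268435456

Even-r terms of row 29 sum to 2^28 = 268435456.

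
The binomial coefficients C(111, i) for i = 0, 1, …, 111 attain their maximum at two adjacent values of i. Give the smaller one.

55

For odd n = 111, C(111,i) peaks at i = (n−1)/2 and (n+1)/2; the smaller is 55.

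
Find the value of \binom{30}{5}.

142506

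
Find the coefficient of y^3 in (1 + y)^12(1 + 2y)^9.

3808

Coefficient of y^3 = Σ_{j} C(12,j)·1^j·C(9,3-j)·2^(3-j) for j from 0 to 3.
= 672 + 1728 + 1188 + 220 = 3808.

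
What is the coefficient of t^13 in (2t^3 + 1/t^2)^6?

General term: C(6,j)·(2t^3)^j·(1/t^2)^(6-j), with t-exponent 3j − 2(6−j) = 5j − 12.
Set 5j − 12 = 13: j = 5.
C(6,5) = 6; 2^5 = 32; 1^1 = 1.
Coefficient = 6 · 32 · 1 = 192.

192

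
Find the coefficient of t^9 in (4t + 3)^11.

129761280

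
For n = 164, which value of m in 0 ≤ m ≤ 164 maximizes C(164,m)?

C(164,m) is maximized at m = 164/2 = 82.

82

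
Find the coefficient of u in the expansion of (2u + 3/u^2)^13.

General term: C(13,j)·(2u)^j·(3/u^2)^(13-j), with u-exponent 1j − 2(13−j) = 3j − 26.
Set 3j − 26 = 1: j = 9.
C(13,9) = 715; 2^9 = 512; 3^4 = 81.
Coefficient = 715 · 512 · 81 = 29652480.

29652480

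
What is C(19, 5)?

11628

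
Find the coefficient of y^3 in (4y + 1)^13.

The general term is C(13,j)·(4y)^j·(1)^(13-j); the y^3 term has j = 3.
C(13,3) = 286.
Coefficient = C(13,3) · 4^3 = 286 · 64 = 18304.

18304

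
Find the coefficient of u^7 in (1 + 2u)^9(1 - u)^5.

1104

Coefficient of u^7 = Σ_{j} C(9,j)·2^j·C(5,7-j)·(-1)^(7-j) for j from 2 to 7.
= (-144) + 3360 + (-20160) + 40320 + (-26880) + 4608 = 1104.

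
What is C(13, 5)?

1287

C(13,5) = (13·12·11·10·9) / 5! = 154440 / 120 = 1287.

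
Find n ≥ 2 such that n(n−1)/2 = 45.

10

n(n−1)/2 = 45 ⇒ n(n−1) = 90. Since 10·9 = 90, n = 10.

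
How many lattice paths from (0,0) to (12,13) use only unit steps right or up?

Each path is a sequence of 25 steps with 12 rights: C(25,12) = 5200300.

5200300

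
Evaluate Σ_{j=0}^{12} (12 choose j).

4096

Setting x = 1 in (1+x)^12 gives Σ C(12,j) = 2^12 = 4096.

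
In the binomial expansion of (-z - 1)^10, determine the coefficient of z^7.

120

The general term is C(10,j)·(-z)^j·(-1)^(10-j); the z^7 term has j = 7.
C(10,7) = 120.
Coefficient = C(10,7) · (-1)^7 · (-1)^3 = 120 · (-1) · (-1) = 120.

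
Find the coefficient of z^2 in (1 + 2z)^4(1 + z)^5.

Coefficient of z^2 = Σ_{j} C(4,j)·2^j·C(5,2-j)·1^(2-j) for j from 0 to 2.
= 10 + 40 + 24 = 74.

74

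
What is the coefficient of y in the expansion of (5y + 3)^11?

3247695

The general term is C(11,j)·(5y)^j·(3)^(11-j); the y^1 term has j = 1.
C(11,1) = 11.
Coefficient = C(11,1) · 5^1 · 3^10 = 11 · 5 · 59049 = 3247695.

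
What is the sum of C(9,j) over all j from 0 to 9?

512

Setting x = 1 in (1+x)^9 gives Σ C(9,j) = 2^9 = 512.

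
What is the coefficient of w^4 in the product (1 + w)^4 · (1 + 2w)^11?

Coefficient of w^4 = Σ_{j} C(4,j)·1^j·C(11,4-j)·2^(4-j) for j from 0 to 4.
= 5280 + 5280 + 1320 + 88 + 1 = 11969.

11969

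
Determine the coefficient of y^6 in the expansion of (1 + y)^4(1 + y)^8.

(1 + y)^4(1 + y)^8 = (1 + y)^12, so the coefficient of y^6 is C(12,6)·1^6 = 924·1 = 924.

924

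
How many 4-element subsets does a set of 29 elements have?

23751

C(29,4) = (29·28·27·26) / 4! = 570024 / 24 = 23751.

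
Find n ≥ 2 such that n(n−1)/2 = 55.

11

n(n−1)/2 = 55 ⇒ n(n−1) = 110. Since 11·10 = 110, n = 11.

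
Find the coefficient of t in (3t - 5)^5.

The general term is C(5,j)·(3t)^j·(-5)^(5-j); the t^1 term has j = 1.
C(5,1) = 5.
Coefficient = C(5,1) · 3^1 · (-5)^4 = 5 · 3 · 625 = 9375.

9375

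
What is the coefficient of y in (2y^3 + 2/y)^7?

2688

General term: C(7,j)·(2y^3)^j·(2/y)^(7-j), with y-exponent 3j − 1(7−j) = 4j − 7.
Set 4j − 7 = 1: j = 2.
C(7,2) = 21; 2^2 = 4; 2^5 = 32.
Coefficient = 21 · 4 · 32 = 2688.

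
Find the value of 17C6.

12376

C(17,6) = (17·16·15·14·13·12) / 6! = 8910720 / 720 = 12376.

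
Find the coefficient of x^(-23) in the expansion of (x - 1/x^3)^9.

9

General term: C(9,j)·(x)^j·(-1/x^3)^(9-j), with x-exponent 1j − 3(9−j) = 4j − 27.
Set 4j − 27 = -23: j = 1.
C(9,1) = 9; 1^1 = 1; (-1)^8 = 1.
Coefficient = 9 · 1 · 1 = 9.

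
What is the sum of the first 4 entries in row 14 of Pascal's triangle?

470

1 + 14 + 91 + 364 = 470.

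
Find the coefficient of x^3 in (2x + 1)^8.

448

The general term is C(8,j)·(2x)^j·(1)^(8-j); the x^3 term has j = 3.
C(8,3) = 56.
Coefficient = C(8,3) · 2^3 = 56 · 8 = 448.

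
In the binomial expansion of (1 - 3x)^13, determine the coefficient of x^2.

702

The general term is C(13,j)·(1)^j·(-3x)^(13-j); the x^2 term has j = 11.
C(13,11) = 78.
Coefficient = C(13,11) · (-3)^2 = 78 · 9 = 702.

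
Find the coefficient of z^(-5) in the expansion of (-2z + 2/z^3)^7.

4480

General term: C(7,j)·(-2z)^j·(2/z^3)^(7-j), with z-exponent 1j − 3(7−j) = 4j − 21.
Set 4j − 21 = -5: j = 4.
C(7,4) = 35; (-2)^4 = 16; 2^3 = 8.
Coefficient = 35 · 16 · 8 = 4480.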